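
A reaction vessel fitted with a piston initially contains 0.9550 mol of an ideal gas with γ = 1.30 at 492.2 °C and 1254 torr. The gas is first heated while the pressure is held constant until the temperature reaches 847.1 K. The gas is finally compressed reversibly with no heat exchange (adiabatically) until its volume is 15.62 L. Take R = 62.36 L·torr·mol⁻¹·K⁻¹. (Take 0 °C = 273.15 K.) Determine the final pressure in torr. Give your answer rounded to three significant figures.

P₃ ≈ 4.29e+03 torr

Convert: T₁ = 765.3 K.
From PV = nRT: V₁ = nRT₁/P₁ = 36.35 L.
Isobaric, so V/T is constant: P₂ = P₁; V₂ = V₁·(T₂/T₁) = 40.23 L.
Reversible adiabatic, γ = 1.30: T₃ = T₂·(V₂/V₃)^(γ−1) = 1125 K; P₃ = P₂·(V₂/V₃)^γ = 4290 torr.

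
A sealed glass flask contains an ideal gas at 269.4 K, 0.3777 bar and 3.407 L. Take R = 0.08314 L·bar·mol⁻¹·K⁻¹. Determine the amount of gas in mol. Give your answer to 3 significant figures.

PV = nRT ⇒ n = PV/(RT) = (0.3777 × 3.407) / (0.08314 × 269.4)

n ≈ 0.0575 mol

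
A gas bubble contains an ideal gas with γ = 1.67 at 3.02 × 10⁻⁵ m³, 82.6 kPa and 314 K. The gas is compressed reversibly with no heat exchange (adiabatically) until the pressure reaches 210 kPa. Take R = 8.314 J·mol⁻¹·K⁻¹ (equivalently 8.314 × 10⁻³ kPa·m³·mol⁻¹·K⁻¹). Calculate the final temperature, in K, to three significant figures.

T₂ ≈ 457 K

Adiabatic (γ = 1.67), T V^(γ−1) and P V^γ constant: T₂ = T₁·(P₂/P₁)^((γ−1)/γ) = 456.6 K; V₂ = V₁·(P₁/P₂)^(1/γ) = 1.727e-05 m³.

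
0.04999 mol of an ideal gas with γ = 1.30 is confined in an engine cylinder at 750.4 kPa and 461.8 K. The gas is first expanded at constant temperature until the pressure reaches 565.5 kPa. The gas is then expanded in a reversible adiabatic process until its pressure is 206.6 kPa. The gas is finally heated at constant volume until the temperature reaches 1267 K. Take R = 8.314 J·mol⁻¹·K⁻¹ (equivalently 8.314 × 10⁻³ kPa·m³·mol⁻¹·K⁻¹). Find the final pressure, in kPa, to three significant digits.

P₄ ≈ 715 kPa

From PV = nRT: V₁ = nRT₁/P₁ = 0.0002558 m³.
T constant ⇒ Boyle's law P V = const: T₂ = T₁; V₂ = V₁·(P₁/P₂) = 0.0003394 m³.
Reversible adiabatic, γ = 1.30: T₃ = T₂·(P₃/P₂)^((γ−1)/γ) = 366.0 K; V₃ = V₂·(P₂/P₃)^(1/γ) = 0.0007364 m³.
V constant ⇒ P ∝ T: V₄ = V₃; P₄ = P₃·(T₄/T₃) = 715.1 kPa.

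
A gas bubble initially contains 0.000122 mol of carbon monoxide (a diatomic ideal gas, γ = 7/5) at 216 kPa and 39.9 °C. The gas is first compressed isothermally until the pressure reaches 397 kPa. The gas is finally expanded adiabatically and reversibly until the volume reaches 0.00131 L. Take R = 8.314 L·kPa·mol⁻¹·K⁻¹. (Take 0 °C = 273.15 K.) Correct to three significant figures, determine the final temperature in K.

Convert: T₁ = 313.0 K.
From PV = nRT: V₁ = nRT₁/P₁ = 0.001470 L.
T constant ⇒ Boyle's law P V = const: T₂ = T₁; V₂ = V₁·(P₁/P₂) = 0.0007998 L.
Adiabatic (γ = 7/5), T V^(γ−1) and P V^γ constant: T₃ = T₂·(V₂/V₃)^(γ−1) = 257.0 K; P₃ = P₂·(V₂/V₃)^γ = 199.0 kPa.

T₃ ≈ 257 K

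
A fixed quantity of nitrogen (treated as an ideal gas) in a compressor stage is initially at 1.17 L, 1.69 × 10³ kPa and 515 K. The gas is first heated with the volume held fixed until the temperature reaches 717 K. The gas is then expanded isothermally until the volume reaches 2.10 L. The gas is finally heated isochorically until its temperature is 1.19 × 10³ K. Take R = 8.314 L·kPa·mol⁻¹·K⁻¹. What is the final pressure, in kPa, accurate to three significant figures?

P₄ ≈ 2.18e+03 kPa

Isochoric, so P/T is constant: V₂ = V₁; P₂ = P₁·(T₂/T₁) = 2353 kPa.
T constant ⇒ Boyle's law P V = const: T₃ = T₂; P₃ = P₂·(V₂/V₃) = 1311 kPa.
Isochoric, so P/T is constant: V₄ = V₃; P₄ = P₃·(T₄/T₃) = 2176 kPa.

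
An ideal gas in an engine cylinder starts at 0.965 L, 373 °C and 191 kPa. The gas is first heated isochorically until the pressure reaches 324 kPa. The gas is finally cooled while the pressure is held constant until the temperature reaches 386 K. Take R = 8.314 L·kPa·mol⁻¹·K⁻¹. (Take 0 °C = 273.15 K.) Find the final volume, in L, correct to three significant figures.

V₃ ≈ 0.340 L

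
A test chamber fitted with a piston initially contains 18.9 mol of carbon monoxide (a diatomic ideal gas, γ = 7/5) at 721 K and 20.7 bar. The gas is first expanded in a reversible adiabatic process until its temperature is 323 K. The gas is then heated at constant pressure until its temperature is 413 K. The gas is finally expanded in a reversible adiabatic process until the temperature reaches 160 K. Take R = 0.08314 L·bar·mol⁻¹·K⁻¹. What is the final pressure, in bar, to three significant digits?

P₄ ≈ 0.0451 bar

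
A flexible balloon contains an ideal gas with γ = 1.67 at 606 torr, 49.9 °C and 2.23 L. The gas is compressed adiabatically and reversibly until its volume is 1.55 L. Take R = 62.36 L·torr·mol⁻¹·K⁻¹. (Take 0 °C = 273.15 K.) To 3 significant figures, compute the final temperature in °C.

T₂ ≈ 139 °C

Convert: T₁ = 323.0 K.
Adiabatic (γ = 1.67), T V^(γ−1) and P V^γ constant: T₂ = T₁·(V₁/V₂)^(γ−1) = 412.2 K; P₂ = P₁·(V₁/V₂)^γ = 1112 torr.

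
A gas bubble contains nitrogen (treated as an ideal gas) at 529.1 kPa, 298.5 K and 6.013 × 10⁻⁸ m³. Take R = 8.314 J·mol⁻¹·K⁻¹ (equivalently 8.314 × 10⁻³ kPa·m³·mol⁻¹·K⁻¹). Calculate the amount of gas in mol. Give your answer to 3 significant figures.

n ≈ 1.28e-05 mol

PV = nRT ⇒ n = PV/(RT) = (529.1 × 6.013e-08) / (8.314 × 10⁻³ × 298.5)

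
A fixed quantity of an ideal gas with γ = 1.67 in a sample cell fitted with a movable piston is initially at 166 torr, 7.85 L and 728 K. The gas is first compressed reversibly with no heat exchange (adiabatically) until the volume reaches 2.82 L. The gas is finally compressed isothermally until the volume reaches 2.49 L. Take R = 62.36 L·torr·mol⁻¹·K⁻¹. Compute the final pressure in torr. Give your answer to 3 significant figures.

P₃ ≈ 1.04e+03 torr

Adiabatic (γ = 1.67), T V^(γ−1) and P V^γ constant: T₂ = T₁·(V₁/V₂)^(γ−1) = 1446 K; P₂ = P₁·(V₁/V₂)^γ = 917.5 torr.
T constant ⇒ Boyle's law P V = const: T₃ = T₂; P₃ = P₂·(V₂/V₃) = 1039 torr.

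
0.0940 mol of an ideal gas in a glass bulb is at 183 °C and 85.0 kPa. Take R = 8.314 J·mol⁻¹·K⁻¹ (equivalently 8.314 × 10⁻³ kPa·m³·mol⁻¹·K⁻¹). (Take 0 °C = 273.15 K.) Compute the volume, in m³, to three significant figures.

V ≈ 0.00419 m³

Convert: T = 456.15 K.
PV = nRT ⇒ V = nRT/P = (0.0940 × 8.314 × 10⁻³ × 456.15) / 85.0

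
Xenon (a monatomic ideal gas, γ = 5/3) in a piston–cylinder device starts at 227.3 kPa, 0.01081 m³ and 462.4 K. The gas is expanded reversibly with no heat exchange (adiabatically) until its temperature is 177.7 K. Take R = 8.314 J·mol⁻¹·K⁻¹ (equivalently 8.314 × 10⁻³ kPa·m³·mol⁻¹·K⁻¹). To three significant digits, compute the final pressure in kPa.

P₂ ≈ 20.8 kPa

Adiabatic (γ = 5/3), T V^(γ−1) and P V^γ constant: P₂ = P₁·(T₂/T₁)^(γ/(γ−1)) = 20.81 kPa; V₂ = V₁·(T₁/T₂)^(1/(γ−1)) = 0.04538 m³.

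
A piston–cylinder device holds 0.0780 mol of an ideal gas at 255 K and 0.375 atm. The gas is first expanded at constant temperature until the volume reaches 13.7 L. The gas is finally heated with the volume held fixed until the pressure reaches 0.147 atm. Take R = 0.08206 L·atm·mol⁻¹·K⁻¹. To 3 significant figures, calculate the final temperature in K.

T₃ ≈ 315 K

From PV = nRT: V₁ = nRT₁/P₁ = 4.352 L.
T constant ⇒ Boyle's law P V = const: T₂ = T₁; P₂ = P₁·(V₁/V₂) = 0.1191 atm.
Isochoric, so P/T is constant: V₃ = V₂; T₃ = T₂·(P₃/P₂) = 314.6 K.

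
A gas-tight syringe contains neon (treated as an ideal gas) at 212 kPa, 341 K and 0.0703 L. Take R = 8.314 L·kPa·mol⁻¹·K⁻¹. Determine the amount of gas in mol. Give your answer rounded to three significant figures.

n ≈ 0.00526 mol

PV = nRT ⇒ n = PV/(RT) = (212 × 0.0703) / (8.314 × 341)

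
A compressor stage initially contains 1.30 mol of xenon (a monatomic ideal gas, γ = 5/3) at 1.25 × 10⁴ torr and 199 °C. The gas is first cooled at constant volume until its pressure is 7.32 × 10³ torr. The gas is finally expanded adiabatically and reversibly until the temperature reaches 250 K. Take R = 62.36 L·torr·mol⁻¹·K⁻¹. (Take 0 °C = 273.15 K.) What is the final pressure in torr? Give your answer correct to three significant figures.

Convert: T₁ = 472.1 K.
From PV = nRT: V₁ = nRT₁/P₁ = 3.062 L.
V constant ⇒ P ∝ T: V₂ = V₁; T₂ = T₁·(P₂/P₁) = 276.5 K.
Adiabatic (γ = 5/3), T V^(γ−1) and P V^γ constant: P₃ = P₂·(T₃/T₂)^(γ/(γ−1)) = 5691 torr; V₃ = V₂·(T₂/T₃)^(1/(γ−1)) = 3.561 L.

P₃ ≈ 5.69e+03 torr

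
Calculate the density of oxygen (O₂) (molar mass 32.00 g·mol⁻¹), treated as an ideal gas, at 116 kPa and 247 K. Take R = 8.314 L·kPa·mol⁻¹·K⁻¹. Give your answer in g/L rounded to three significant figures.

ρ ≈ 1.81 g/L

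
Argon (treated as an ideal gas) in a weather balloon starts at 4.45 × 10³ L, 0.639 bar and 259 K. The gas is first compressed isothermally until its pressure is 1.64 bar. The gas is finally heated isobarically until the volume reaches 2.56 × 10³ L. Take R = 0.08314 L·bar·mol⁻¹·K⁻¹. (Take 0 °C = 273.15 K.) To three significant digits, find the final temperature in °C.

Isothermal, so P V is constant: T₂ = T₁; V₂ = V₁·(P₁/P₂) = 1734 L.
P constant ⇒ V ∝ T: P₃ = P₂; T₃ = T₂·(V₃/V₂) = 382.4 K.

T₃ ≈ 109 °C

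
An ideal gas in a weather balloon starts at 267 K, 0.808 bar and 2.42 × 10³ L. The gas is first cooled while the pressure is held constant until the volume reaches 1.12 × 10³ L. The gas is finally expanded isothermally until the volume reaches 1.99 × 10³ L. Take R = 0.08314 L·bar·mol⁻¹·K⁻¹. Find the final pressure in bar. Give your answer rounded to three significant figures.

P₃ ≈ 0.455 bar

Isobaric, so V/T is constant: P₂ = P₁; T₂ = T₁·(V₂/V₁) = 123.6 K.
T constant ⇒ Boyle's law P V = const: T₃ = T₂; P₃ = P₂·(V₂/V₃) = 0.4548 bar.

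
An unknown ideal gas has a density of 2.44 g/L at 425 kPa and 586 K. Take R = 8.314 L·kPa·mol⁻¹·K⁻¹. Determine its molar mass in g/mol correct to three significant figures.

M ≈ 28.0 g/mol

ρ = PM/(RT) ⇒ M = ρRT/P = (2.44 × 8.314 × 586.0) / 425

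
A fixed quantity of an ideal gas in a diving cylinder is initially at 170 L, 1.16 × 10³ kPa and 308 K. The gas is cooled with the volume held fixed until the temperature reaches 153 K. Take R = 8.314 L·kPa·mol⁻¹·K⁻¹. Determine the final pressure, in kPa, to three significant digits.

P₂ ≈ 576 kPa

Isochoric, so P/T is constant: V₂ = V₁; P₂ = P₁·(T₂/T₁) = 576.2 kPa.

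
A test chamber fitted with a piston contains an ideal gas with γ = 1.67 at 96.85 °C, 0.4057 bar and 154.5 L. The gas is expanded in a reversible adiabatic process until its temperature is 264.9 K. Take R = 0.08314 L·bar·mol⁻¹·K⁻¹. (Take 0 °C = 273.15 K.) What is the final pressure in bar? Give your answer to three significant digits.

Convert: T₁ = 370.0 K.
Reversible adiabatic, γ = 1.67: P₂ = P₁·(T₂/T₁)^(γ/(γ−1)) = 0.1764 bar; V₂ = V₁·(T₁/T₂)^(1/(γ−1)) = 254.4 L.

P₂ ≈ 0.176 bar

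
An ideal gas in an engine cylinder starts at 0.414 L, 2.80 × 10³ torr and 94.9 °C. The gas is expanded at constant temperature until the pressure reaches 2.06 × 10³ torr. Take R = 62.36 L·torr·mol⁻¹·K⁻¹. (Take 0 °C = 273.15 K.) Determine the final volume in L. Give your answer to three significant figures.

Convert: T₁ = 368.0 K.
Isothermal, so P V is constant: T₂ = T₁; V₂ = V₁·(P₁/P₂) = 0.5627 L.

V₂ ≈ 0.563 L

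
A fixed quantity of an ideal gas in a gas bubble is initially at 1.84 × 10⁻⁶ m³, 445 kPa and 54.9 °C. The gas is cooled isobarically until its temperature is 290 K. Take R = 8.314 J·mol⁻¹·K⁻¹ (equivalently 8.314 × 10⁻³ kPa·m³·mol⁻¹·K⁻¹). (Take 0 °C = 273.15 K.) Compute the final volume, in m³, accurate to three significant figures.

Convert: T₁ = 328.0 K.
P constant ⇒ V ∝ T: P₂ = P₁; V₂ = V₁·(T₂/T₁) = 1.627e-06 m³.

V₂ ≈ 1.63e-06 m³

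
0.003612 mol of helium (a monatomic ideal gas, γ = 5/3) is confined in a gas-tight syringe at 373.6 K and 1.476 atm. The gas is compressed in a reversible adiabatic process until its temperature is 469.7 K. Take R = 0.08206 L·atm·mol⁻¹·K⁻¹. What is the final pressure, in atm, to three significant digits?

From PV = nRT: V₁ = nRT₁/P₁ = 0.07502 L.
Adiabatic (γ = 5/3), T V^(γ−1) and P V^γ constant: P₂ = P₁·(T₂/T₁)^(γ/(γ−1)) = 2.616 atm; V₂ = V₁·(T₁/T₂)^(1/(γ−1)) = 0.05322 L.

P₂ ≈ 2.62 atm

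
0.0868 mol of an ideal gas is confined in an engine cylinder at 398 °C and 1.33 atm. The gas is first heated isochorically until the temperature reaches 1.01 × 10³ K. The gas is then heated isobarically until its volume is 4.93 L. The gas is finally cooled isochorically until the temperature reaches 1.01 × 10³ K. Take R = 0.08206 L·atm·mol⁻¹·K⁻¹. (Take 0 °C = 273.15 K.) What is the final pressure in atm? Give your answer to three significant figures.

Convert: T₁ = 671.1 K.
From PV = nRT: V₁ = nRT₁/P₁ = 3.594 L.
V constant ⇒ P ∝ T: V₂ = V₁; P₂ = P₁·(T₂/T₁) = 2.001 atm.
P constant ⇒ V ∝ T: P₃ = P₂; T₃ = T₂·(V₃/V₂) = 1385 K.
Isochoric, so P/T is constant: V₄ = V₃; P₄ = P₃·(T₄/T₃) = 1.459 atm.

P₄ ≈ 1.46 atm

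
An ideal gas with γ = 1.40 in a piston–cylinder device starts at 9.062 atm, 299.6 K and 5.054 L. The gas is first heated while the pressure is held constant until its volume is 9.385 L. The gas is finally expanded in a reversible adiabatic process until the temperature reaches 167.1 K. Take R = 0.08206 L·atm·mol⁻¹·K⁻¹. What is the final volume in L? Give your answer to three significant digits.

V₃ ≈ 190 L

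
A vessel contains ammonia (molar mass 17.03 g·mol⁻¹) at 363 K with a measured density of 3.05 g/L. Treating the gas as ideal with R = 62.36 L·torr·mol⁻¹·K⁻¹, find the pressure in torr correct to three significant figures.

ρ = PM/(RT) ⇒ P = ρRT/M = (3.05 × 62.36 × 363.0) / 17.03

P ≈ 4.05e+03 torr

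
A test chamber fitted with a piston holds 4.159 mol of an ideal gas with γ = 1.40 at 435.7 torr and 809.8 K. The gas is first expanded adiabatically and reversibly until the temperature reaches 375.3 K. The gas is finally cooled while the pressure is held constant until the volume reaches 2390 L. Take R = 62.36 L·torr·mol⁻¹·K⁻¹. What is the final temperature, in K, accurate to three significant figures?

T₃ ≈ 272 K

From PV = nRT: V₁ = nRT₁/P₁ = 482.0 L.
Adiabatic (γ = 1.40), T V^(γ−1) and P V^γ constant: P₂ = P₁·(T₂/T₁)^(γ/(γ−1)) = 29.53 torr; V₂ = V₁·(T₁/T₂)^(1/(γ−1)) = 3297 L.
Isobaric, so V/T is constant: P₃ = P₂; T₃ = T₂·(V₃/V₂) = 272.1 K.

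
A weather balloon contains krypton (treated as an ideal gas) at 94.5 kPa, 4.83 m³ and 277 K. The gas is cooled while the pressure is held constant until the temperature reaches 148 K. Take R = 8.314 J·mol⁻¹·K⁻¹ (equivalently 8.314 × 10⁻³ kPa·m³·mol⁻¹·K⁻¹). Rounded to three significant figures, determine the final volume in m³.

Isobaric, so V/T is constant: P₂ = P₁; V₂ = V₁·(T₂/T₁) = 2.581 m³.

V₂ ≈ 2.58 m³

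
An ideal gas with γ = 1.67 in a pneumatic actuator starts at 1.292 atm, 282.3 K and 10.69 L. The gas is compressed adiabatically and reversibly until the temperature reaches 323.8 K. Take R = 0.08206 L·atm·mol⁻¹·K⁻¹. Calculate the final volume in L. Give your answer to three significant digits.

V₂ ≈ 8.71 L

Reversible adiabatic, γ = 1.67: P₂ = P₁·(T₂/T₁)^(γ/(γ−1)) = 1.819 atm; V₂ = V₁·(T₁/T₂)^(1/(γ−1)) = 8.711 L.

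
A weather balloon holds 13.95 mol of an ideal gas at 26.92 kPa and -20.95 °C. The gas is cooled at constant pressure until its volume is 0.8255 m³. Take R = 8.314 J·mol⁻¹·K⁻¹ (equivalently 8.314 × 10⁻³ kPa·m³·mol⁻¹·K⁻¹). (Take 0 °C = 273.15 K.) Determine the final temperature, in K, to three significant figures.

Convert: T₁ = 252.2 K.
From PV = nRT: V₁ = nRT₁/P₁ = 1.087 m³.
Isobaric, so V/T is constant: P₂ = P₁; T₂ = T₁·(V₂/V₁) = 191.6 K.

T₂ ≈ 192 K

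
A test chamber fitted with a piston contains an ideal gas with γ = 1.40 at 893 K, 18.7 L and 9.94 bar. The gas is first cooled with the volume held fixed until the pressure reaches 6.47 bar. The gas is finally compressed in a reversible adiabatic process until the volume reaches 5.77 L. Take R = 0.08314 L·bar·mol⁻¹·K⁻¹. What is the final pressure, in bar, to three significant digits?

V constant ⇒ P ∝ T: V₂ = V₁; T₂ = T₁·(P₂/P₁) = 581.3 K.
Adiabatic (γ = 1.40), T V^(γ−1) and P V^γ constant: T₃ = T₂·(V₂/V₃)^(γ−1) = 930.3 K; P₃ = P₂·(V₂/V₃)^γ = 33.56 bar.

P₃ ≈ 33.6 bar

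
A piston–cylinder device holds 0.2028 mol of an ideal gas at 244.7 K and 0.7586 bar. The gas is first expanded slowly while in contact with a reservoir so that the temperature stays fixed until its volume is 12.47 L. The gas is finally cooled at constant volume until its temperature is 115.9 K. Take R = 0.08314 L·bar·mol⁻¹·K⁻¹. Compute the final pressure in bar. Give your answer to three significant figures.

From PV = nRT: V₁ = nRT₁/P₁ = 5.439 L.
Isothermal, so P V is constant: T₂ = T₁; P₂ = P₁·(V₁/V₂) = 0.3309 bar.
V constant ⇒ P ∝ T: V₃ = V₂; P₃ = P₂·(T₃/T₂) = 0.1567 bar.

P₃ ≈ 0.157 bar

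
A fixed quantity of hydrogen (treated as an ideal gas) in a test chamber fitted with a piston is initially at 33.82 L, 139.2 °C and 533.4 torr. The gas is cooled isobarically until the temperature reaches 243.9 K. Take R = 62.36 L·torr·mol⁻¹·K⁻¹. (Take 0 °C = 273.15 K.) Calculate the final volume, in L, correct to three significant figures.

V₂ ≈ 20.0 L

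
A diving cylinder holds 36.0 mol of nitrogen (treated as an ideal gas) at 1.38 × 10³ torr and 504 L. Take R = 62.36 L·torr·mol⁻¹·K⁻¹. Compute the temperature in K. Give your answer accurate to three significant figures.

T ≈ 310 K

PV = nRT ⇒ T = PV/(nR) = (1.38e+03 × 504) / (36.0 × 62.36)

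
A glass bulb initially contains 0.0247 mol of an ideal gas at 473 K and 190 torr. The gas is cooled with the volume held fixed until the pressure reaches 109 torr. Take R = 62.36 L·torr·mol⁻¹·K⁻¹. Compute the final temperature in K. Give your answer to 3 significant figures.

From PV = nRT: V₁ = nRT₁/P₁ = 3.835 L.
V constant ⇒ P ∝ T: V₂ = V₁; T₂ = T₁·(P₂/P₁) = 271.4 K.

T₂ ≈ 271 K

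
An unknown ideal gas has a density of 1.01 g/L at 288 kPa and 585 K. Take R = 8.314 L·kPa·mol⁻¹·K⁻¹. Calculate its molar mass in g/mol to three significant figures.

M ≈ 17.1 g/mol

ρ = PM/(RT) ⇒ M = ρRT/P = (1.01 × 8.314 × 585.0) / 288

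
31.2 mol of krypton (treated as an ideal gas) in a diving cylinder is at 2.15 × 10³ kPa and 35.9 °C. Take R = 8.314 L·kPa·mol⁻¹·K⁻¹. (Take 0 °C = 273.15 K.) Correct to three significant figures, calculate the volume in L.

Convert: T = 309.05 K.
PV = nRT ⇒ V = nRT/P = (31.2 × 8.314 × 309.05) / 2.15e+03

V ≈ 37.3 L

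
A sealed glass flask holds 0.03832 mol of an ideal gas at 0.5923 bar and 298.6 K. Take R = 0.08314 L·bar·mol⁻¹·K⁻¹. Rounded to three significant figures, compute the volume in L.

PV = nRT ⇒ V = nRT/P = (0.03832 × 0.08314 × 298.6) / 0.5923

V ≈ 1.61 L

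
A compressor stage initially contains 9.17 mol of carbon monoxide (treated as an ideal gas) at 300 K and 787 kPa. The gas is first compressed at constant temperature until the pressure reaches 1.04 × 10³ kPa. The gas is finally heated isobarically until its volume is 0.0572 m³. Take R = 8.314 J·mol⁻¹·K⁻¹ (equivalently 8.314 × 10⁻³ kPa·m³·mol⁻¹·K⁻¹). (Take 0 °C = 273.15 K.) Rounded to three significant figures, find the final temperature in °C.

T₃ ≈ 507 °C

From PV = nRT: V₁ = nRT₁/P₁ = 0.02906 m³.
T constant ⇒ Boyle's law P V = const: T₂ = T₁; V₂ = V₁·(P₁/P₂) = 0.02199 m³.
P constant ⇒ V ∝ T: P₃ = P₂; T₃ = T₂·(V₃/V₂) = 780.3 K.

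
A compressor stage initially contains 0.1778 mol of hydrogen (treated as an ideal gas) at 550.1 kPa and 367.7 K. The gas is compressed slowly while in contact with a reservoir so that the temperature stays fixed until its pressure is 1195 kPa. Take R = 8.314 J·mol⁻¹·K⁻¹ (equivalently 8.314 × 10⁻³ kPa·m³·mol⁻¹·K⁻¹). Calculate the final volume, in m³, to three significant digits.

V₂ ≈ 0.000455 m³

From PV = nRT: V₁ = nRT₁/P₁ = 0.0009881 m³.
Isothermal, so P V is constant: T₂ = T₁; V₂ = V₁·(P₁/P₂) = 0.0004548 m³.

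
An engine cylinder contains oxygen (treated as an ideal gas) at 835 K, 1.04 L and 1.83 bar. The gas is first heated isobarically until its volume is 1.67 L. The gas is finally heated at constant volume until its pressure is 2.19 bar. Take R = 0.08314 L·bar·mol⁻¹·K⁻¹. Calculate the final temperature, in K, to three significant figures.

T₃ ≈ 1.60e+03 K

P constant ⇒ V ∝ T: P₂ = P₁; T₂ = T₁·(V₂/V₁) = 1341 K.
V constant ⇒ P ∝ T: V₃ = V₂; T₃ = T₂·(P₃/P₂) = 1605 K.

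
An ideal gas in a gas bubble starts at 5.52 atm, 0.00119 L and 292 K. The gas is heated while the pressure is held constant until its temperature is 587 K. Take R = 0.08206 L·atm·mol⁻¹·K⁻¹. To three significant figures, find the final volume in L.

P constant ⇒ V ∝ T: P₂ = P₁; V₂ = V₁·(T₂/T₁) = 0.002392 L.

V₂ ≈ 0.00239 L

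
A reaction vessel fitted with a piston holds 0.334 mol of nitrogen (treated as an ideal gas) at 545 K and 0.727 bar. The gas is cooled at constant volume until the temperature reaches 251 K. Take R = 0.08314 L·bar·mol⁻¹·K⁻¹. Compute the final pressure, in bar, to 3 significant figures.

From PV = nRT: V₁ = nRT₁/P₁ = 20.82 L.
V constant ⇒ P ∝ T: V₂ = V₁; P₂ = P₁·(T₂/T₁) = 0.3348 bar.

P₂ ≈ 0.335 bar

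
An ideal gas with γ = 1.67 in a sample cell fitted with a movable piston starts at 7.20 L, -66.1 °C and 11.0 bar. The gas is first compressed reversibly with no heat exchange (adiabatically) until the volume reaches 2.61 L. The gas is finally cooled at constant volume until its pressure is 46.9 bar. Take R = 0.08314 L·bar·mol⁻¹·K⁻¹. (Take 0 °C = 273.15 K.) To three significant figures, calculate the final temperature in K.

Convert: T₁ = 207.0 K.
Adiabatic (γ = 1.67), T V^(γ−1) and P V^γ constant: T₂ = T₁·(V₁/V₂)^(γ−1) = 408.6 K; P₂ = P₁·(V₁/V₂)^γ = 59.89 bar.
V constant ⇒ P ∝ T: V₃ = V₂; T₃ = T₂·(P₃/P₂) = 320.0 K.

T₃ ≈ 320 K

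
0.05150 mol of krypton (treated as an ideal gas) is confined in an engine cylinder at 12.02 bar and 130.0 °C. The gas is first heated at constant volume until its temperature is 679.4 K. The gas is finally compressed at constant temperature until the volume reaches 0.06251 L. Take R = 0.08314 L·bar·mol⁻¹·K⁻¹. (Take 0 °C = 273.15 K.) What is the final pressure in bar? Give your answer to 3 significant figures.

P₃ ≈ 46.5 bar

Convert: T₁ = 403.1 K.
From PV = nRT: V₁ = nRT₁/P₁ = 0.1436 L.
V constant ⇒ P ∝ T: V₂ = V₁; P₂ = P₁·(T₂/T₁) = 20.26 bar.
T constant ⇒ Boyle's law P V = const: T₃ = T₂; P₃ = P₂·(V₂/V₃) = 46.54 bar.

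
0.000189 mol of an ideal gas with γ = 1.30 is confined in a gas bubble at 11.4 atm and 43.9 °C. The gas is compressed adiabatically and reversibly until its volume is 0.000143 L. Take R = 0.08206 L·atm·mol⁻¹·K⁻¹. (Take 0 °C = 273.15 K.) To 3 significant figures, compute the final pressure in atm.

P₂ ≈ 47.9 atm

Convert: T₁ = 317.0 K.
From PV = nRT: V₁ = nRT₁/P₁ = 0.0004313 L.
Reversible adiabatic, γ = 1.30: T₂ = T₁·(V₁/V₂)^(γ−1) = 441.5 K; P₂ = P₁·(V₁/V₂)^γ = 47.89 atm.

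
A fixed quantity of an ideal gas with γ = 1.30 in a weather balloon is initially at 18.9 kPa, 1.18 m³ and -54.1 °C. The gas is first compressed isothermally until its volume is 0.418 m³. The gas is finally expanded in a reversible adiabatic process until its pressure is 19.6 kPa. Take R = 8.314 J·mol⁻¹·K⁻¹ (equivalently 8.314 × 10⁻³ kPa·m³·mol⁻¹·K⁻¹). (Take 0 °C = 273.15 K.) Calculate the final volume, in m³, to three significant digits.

V₃ ≈ 0.903 m³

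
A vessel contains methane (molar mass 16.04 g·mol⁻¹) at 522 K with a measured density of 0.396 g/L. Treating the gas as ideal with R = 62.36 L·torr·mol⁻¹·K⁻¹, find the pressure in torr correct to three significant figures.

P ≈ 804 torr

ρ = PM/(RT) ⇒ P = ρRT/M = (0.396 × 62.36 × 522.0) / 16.04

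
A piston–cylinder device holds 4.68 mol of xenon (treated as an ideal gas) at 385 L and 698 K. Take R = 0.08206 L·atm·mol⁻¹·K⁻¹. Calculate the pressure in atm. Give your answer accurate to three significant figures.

P ≈ 0.696 atm

PV = nRT ⇒ P = nRT/V = (4.68 × 0.08206 × 698) / 385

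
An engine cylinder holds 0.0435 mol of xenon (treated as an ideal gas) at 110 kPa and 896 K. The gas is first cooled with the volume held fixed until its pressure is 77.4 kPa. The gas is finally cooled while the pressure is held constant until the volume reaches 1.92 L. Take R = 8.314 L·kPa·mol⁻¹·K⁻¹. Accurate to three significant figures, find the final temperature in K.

T₃ ≈ 411 K

From PV = nRT: V₁ = nRT₁/P₁ = 2.946 L.
Isochoric, so P/T is constant: V₂ = V₁; T₂ = T₁·(P₂/P₁) = 630.5 K.
Isobaric, so V/T is constant: P₃ = P₂; T₃ = T₂·(V₃/V₂) = 410.9 K.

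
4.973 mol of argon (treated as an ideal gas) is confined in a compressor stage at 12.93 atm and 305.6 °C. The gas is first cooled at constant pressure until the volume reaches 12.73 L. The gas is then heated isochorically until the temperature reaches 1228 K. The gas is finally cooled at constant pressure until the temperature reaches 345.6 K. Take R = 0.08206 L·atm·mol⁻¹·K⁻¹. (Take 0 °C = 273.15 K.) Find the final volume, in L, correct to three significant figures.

Convert: T₁ = 578.8 K.
From PV = nRT: V₁ = nRT₁/P₁ = 18.27 L.
Isobaric, so V/T is constant: P₂ = P₁; T₂ = T₁·(V₂/V₁) = 403.3 K.
V constant ⇒ P ∝ T: V₃ = V₂; P₃ = P₂·(T₃/T₂) = 39.37 atm.
P constant ⇒ V ∝ T: P₄ = P₃; V₄ = V₃·(T₄/T₃) = 3.583 L.

V₄ ≈ 3.58 L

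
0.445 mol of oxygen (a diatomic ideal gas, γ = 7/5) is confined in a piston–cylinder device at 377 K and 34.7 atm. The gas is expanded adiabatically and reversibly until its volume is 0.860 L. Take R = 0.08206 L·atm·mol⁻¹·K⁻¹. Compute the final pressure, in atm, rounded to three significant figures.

From PV = nRT: V₁ = nRT₁/P₁ = 0.3967 L.
Adiabatic (γ = 7/5), T V^(γ−1) and P V^γ constant: T₂ = T₁·(V₁/V₂)^(γ−1) = 276.7 K; P₂ = P₁·(V₁/V₂)^γ = 11.75 atm.

P₂ ≈ 11.7 atm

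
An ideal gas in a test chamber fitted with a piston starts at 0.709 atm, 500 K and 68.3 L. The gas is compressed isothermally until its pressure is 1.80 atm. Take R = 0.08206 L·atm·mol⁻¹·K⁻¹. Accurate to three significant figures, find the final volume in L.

T constant ⇒ Boyle's law P V = const: T₂ = T₁; V₂ = V₁·(P₁/P₂) = 26.90 L.

V₂ ≈ 26.9 L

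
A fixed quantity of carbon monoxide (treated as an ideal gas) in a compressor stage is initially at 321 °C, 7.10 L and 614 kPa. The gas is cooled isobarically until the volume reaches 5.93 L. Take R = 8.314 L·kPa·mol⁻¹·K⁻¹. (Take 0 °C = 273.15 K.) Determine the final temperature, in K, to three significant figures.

Convert: T₁ = 594.1 K.
P constant ⇒ V ∝ T: P₂ = P₁; T₂ = T₁·(V₂/V₁) = 496.2 K.

T₂ ≈ 496 K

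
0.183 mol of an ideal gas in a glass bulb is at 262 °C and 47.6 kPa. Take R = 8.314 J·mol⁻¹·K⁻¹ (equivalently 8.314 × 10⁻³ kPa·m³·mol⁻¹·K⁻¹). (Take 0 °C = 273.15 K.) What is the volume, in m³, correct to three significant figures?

V ≈ 0.0171 m³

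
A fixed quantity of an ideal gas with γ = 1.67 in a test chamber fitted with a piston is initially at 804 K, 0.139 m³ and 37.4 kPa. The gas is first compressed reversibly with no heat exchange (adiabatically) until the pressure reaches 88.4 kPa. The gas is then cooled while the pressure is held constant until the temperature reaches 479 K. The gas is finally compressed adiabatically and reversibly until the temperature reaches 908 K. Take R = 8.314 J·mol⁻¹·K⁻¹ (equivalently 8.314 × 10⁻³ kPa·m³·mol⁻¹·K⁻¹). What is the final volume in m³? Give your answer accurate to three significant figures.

V₄ ≈ 0.0135 m³

Reversible adiabatic, γ = 1.67: T₂ = T₁·(P₂/P₁)^((γ−1)/γ) = 1135 K; V₂ = V₁·(P₁/P₂)^(1/γ) = 0.08305 m³.
Isobaric, so V/T is constant: P₃ = P₂; V₃ = V₂·(T₃/T₂) = 0.03504 m³.
Reversible adiabatic, γ = 1.67: P₄ = P₃·(T₄/T₃)^(γ/(γ−1)) = 435.3 kPa; V₄ = V₃·(T₃/T₄)^(1/(γ−1)) = 0.01349 m³.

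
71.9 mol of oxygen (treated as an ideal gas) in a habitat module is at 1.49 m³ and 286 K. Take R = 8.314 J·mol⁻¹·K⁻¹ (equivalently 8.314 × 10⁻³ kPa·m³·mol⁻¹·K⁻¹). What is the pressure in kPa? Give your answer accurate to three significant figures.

P ≈ 115 kPa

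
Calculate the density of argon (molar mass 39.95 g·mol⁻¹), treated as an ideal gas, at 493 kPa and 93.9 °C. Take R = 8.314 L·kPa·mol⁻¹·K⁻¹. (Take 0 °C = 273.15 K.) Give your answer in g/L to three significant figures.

ρ ≈ 6.45 g/L

ρ = PM/(RT) = (493 × 39.95) / (8.314 × 367.0)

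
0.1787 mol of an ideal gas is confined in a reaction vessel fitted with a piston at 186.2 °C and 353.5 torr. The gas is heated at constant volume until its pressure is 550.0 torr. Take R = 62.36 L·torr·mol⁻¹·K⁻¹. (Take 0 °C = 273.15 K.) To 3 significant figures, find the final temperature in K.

T₂ ≈ 715 K

Convert: T₁ = 459.3 K.
From PV = nRT: V₁ = nRT₁/P₁ = 14.48 L.
V constant ⇒ P ∝ T: V₂ = V₁; T₂ = T₁·(P₂/P₁) = 714.7 K.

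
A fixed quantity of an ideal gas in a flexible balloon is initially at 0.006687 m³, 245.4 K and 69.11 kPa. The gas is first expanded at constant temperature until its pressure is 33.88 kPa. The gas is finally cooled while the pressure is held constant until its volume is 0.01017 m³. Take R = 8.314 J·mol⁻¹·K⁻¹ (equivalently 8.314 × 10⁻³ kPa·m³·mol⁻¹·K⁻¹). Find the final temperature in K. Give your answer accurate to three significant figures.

T₃ ≈ 183 K

Isothermal, so P V is constant: T₂ = T₁; V₂ = V₁·(P₁/P₂) = 0.01364 m³.
P constant ⇒ V ∝ T: P₃ = P₂; T₃ = T₂·(V₃/V₂) = 183.0 K.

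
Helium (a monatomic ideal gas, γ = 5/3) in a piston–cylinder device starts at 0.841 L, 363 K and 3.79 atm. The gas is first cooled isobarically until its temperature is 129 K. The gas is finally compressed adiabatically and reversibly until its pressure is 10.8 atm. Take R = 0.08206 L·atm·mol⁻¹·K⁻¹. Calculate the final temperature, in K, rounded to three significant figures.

P constant ⇒ V ∝ T: P₂ = P₁; V₂ = V₁·(T₂/T₁) = 0.2989 L.
Reversible adiabatic, γ = 5/3: T₃ = T₂·(P₃/P₂)^((γ−1)/γ) = 196.1 K; V₃ = V₂·(P₂/P₃)^(1/γ) = 0.1594 L.

T₃ ≈ 196 K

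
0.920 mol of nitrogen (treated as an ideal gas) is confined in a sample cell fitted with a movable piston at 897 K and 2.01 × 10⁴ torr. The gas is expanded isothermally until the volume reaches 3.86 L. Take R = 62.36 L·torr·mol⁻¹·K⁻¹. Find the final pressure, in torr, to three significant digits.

From PV = nRT: V₁ = nRT₁/P₁ = 2.560 L.
T constant ⇒ Boyle's law P V = const: T₂ = T₁; P₂ = P₁·(V₁/V₂) = 1.333e+04 torr.

P₂ ≈ 1.33e+04 torr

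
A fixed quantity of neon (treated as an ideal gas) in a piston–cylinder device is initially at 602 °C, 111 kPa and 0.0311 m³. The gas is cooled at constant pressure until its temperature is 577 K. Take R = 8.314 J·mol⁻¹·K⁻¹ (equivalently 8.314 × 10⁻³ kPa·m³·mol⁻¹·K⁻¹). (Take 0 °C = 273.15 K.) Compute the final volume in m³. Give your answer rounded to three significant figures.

V₂ ≈ 0.0205 m³

Convert: T₁ = 875.1 K.
P constant ⇒ V ∝ T: P₂ = P₁; V₂ = V₁·(T₂/T₁) = 0.02050 m³.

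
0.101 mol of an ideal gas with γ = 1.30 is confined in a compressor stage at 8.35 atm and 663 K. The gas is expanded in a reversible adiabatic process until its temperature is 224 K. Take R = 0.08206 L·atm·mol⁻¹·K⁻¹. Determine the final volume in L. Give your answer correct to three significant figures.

From PV = nRT: V₁ = nRT₁/P₁ = 0.6581 L.
Adiabatic (γ = 1.30), T V^(γ−1) and P V^γ constant: P₂ = P₁·(T₂/T₁)^(γ/(γ−1)) = 0.07578 atm; V₂ = V₁·(T₁/T₂)^(1/(γ−1)) = 24.50 L.

V₂ ≈ 24.5 L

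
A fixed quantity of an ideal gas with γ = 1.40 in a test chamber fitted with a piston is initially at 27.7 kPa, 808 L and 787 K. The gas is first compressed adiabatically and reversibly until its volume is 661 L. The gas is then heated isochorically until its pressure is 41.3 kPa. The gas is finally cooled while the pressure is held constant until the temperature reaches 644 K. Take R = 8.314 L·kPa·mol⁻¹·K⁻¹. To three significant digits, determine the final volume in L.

V₄ ≈ 443 L

Reversible adiabatic, γ = 1.40: T₂ = T₁·(V₁/V₂)^(γ−1) = 852.8 K; P₂ = P₁·(V₁/V₂)^γ = 36.69 kPa.
Isochoric, so P/T is constant: V₃ = V₂; T₃ = T₂·(P₃/P₂) = 959.9 K.
Isobaric, so V/T is constant: P₄ = P₃; V₄ = V₃·(T₄/T₃) = 443.5 L.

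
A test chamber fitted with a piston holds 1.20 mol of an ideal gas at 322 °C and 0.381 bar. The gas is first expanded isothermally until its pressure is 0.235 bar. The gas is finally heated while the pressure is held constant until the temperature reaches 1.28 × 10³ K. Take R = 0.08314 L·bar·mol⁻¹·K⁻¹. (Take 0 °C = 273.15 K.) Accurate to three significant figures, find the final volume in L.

Convert: T₁ = 595.1 K.
From PV = nRT: V₁ = nRT₁/P₁ = 155.8 L.
Isothermal, so P V is constant: T₂ = T₁; V₂ = V₁·(P₁/P₂) = 252.7 L.
P constant ⇒ V ∝ T: P₃ = P₂; V₃ = V₂·(T₃/T₂) = 543.4 L.

V₃ ≈ 543 L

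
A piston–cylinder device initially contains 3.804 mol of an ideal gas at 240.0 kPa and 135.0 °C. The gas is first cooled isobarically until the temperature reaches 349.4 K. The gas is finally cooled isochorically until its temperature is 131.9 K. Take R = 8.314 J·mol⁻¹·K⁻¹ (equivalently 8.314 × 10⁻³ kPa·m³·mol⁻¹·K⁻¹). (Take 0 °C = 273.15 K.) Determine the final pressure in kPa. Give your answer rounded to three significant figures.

Convert: T₁ = 408.1 K.
From PV = nRT: V₁ = nRT₁/P₁ = 0.05378 m³.
P constant ⇒ V ∝ T: P₂ = P₁; V₂ = V₁·(T₂/T₁) = 0.04604 m³.
Isochoric, so P/T is constant: V₃ = V₂; P₃ = P₂·(T₃/T₂) = 90.60 kPa.

P₃ ≈ 90.6 kPa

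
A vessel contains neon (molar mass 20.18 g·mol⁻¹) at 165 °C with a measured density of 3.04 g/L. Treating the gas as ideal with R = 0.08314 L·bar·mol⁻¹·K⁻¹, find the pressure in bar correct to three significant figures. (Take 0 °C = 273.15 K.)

ρ = PM/(RT) ⇒ P = ρRT/M = (3.04 × 0.08314 × 438.1) / 20.18

P ≈ 5.49 bar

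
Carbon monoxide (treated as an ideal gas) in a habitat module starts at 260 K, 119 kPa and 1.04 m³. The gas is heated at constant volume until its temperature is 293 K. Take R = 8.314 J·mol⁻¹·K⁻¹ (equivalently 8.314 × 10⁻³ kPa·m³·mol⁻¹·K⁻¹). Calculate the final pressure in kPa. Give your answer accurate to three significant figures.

Isochoric, so P/T is constant: V₂ = V₁; P₂ = P₁·(T₂/T₁) = 134.1 kPa.

P₂ ≈ 134 kPa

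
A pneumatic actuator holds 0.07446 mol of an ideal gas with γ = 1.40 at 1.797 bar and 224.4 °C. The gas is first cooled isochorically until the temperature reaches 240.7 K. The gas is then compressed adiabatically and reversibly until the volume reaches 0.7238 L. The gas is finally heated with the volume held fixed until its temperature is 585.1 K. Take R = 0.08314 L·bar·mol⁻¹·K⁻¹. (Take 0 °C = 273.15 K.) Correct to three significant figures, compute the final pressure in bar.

P₄ ≈ 5.00 bar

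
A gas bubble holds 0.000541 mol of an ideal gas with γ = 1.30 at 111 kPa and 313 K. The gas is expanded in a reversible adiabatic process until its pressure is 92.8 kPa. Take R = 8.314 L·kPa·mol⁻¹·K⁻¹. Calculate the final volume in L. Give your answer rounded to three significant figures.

From PV = nRT: V₁ = nRT₁/P₁ = 0.01268 L.
Reversible adiabatic, γ = 1.30: T₂ = T₁·(P₂/P₁)^((γ−1)/γ) = 300.3 K; V₂ = V₁·(P₁/P₂)^(1/γ) = 0.01456 L.

V₂ ≈ 0.0146 L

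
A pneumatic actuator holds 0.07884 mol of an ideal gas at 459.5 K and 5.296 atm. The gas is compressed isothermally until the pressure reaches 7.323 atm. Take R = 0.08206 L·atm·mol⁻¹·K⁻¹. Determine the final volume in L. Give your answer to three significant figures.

From PV = nRT: V₁ = nRT₁/P₁ = 0.5613 L.
Isothermal, so P V is constant: T₂ = T₁; V₂ = V₁·(P₁/P₂) = 0.4060 L.

V₂ ≈ 0.406 L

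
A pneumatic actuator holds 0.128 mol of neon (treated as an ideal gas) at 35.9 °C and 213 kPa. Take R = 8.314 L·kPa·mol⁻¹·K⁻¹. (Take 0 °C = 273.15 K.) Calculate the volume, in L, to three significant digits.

Convert: T = 309.05 K.
PV = nRT ⇒ V = nRT/P = (0.128 × 8.314 × 309.05) / 213

V ≈ 1.54 L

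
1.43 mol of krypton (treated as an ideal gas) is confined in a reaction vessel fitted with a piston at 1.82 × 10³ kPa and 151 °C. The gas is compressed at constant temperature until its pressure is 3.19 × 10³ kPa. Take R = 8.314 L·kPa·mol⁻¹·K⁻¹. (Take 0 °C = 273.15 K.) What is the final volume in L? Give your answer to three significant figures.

V₂ ≈ 1.58 L

Convert: T₁ = 424.1 K.
From PV = nRT: V₁ = nRT₁/P₁ = 2.771 L.
Isothermal, so P V is constant: T₂ = T₁; V₂ = V₁·(P₁/P₂) = 1.581 L.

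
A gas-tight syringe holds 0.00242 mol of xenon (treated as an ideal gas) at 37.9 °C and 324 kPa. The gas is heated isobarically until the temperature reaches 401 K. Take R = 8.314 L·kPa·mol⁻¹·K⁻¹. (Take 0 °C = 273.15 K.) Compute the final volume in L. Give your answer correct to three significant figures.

V₂ ≈ 0.0249 L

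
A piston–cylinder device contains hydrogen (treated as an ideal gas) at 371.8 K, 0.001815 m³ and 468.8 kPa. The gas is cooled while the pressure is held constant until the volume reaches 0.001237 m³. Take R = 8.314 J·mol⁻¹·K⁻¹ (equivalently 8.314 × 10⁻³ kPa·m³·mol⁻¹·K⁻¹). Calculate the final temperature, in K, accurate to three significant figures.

P constant ⇒ V ∝ T: P₂ = P₁; T₂ = T₁·(V₂/V₁) = 253.4 K.

T₂ ≈ 253 K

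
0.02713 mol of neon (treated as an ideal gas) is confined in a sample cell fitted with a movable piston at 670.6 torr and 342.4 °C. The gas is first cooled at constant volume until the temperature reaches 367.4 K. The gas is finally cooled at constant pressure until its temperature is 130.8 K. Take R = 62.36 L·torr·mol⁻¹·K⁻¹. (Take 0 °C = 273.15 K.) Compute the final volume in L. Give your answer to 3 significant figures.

V₃ ≈ 0.553 L

Convert: T₁ = 615.5 K.
From PV = nRT: V₁ = nRT₁/P₁ = 1.553 L.
V constant ⇒ P ∝ T: V₂ = V₁; P₂ = P₁·(T₂/T₁) = 400.3 torr.
Isobaric, so V/T is constant: P₃ = P₂; V₃ = V₂·(T₃/T₂) = 0.5529 L.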